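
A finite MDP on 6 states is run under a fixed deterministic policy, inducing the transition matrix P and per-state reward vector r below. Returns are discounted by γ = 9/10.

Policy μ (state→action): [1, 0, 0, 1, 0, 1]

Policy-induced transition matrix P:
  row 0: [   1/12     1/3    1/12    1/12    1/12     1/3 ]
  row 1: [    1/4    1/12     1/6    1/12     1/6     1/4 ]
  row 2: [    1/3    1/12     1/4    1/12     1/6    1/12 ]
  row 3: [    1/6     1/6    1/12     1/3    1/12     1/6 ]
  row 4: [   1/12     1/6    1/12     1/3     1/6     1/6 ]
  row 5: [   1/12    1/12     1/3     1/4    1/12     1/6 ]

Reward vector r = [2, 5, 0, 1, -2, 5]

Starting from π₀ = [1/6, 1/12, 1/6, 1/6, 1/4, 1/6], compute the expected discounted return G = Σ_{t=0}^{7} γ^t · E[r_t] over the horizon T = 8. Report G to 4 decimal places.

t=0: π = [0.1667, 0.0833, 0.1667, 0.1667, 0.2500, 0.1667], E[r] = 1.2500, γ^t·E[r] = 1.250000, running G = 1.250000
t=1: π = [0.1528, 0.1597, 0.1597, 0.2153, 0.1250, 0.1875], E[r] = 2.0069, γ^t·E[r] = 1.806250, running G = 3.056250
t=2: π = [0.1678, 0.1499, 0.1701, 0.1997, 0.1204, 0.1921], E[r] = 2.0046, γ^t·E[r] = 1.623750, running G = 4.680000
t=3: π = [0.1675, 0.1520, 0.1722, 0.1954, 0.1200, 0.1929], E[r] = 2.0148, γ^t·E[r] = 1.468793, running G = 6.148793
t=4: π = [0.1680, 0.1515, 0.1729, 0.1943, 0.1204, 0.1929], E[r] = 2.0115, γ^t·E[r] = 1.319765, running G = 7.468558
t=5: π = [0.1680, 0.1516, 0.1730, 0.1942, 0.1204, 0.1929], E[r] = 2.0115, γ^t·E[r] = 1.187800, running G = 8.656357
t=6: π = [0.1680, 0.1515, 0.1730, 0.1941, 0.1204, 0.1929], E[r] = 2.0115, γ^t·E[r] = 1.068986, running G = 9.725344
t=7: π = [0.1680, 0.1515, 0.1730, 0.1941, 0.1204, 0.1929], E[r] = 2.0115, γ^t·E[r] = 0.962087, running G = 10.687430

G = 10.6874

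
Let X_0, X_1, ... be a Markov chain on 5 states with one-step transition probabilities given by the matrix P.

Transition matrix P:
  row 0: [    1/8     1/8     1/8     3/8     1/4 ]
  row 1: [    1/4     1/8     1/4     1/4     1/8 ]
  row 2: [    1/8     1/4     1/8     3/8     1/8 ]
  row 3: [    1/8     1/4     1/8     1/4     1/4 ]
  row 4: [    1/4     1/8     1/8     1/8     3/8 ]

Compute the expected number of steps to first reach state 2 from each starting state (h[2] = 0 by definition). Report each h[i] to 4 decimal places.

First-step conditioning: h[2] = 0; for i ≠ 2, h[i] = 1 + Σ_k P[i][k]·h[k].
  h[0] = 1 + 1/8·h[0] + 1/8·h[1] + 3/8·h[3] + 1/4·h[4]
  h[1] = 1 + 1/4·h[0] + 1/8·h[1] + 1/4·h[3] + 1/8·h[4]
  h[3] = 1 + 1/8·h[0] + 1/4·h[1] + 1/4·h[3] + 1/4·h[4]
  h[4] = 1 + 1/4·h[0] + 1/8·h[1] + 1/8·h[3] + 3/8·h[4]
Solving the 4×4 linear system over states ≠ 2 gives exactly h = [4072/589, 3568/589, 0, 4016/589, 4088/589] (h[2] = 0 is the target).

h = [6.9134, 6.0577, 0.0000, 6.8183, 6.9406]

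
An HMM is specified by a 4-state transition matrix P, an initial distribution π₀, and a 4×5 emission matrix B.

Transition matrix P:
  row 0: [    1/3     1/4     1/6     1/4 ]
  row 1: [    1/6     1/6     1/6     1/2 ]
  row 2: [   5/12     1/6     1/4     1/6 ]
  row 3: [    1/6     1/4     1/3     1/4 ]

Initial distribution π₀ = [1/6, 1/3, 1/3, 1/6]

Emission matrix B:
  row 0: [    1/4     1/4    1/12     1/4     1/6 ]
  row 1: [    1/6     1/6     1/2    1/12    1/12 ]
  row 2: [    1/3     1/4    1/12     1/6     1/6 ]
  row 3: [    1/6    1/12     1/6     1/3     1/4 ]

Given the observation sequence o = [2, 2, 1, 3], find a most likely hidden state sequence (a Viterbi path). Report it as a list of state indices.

path = [1, 3, 2, 0]

t=0: δ = [1.389e-02, 1.667e-01, 2.778e-02, 2.778e-02]  (obs o_0=2)
t=1: δ = [2.315e-03, 1.389e-02, 2.315e-03, 1.389e-02]  ψ = [1, 1, 1, 1]  (obs o_1=2)
t=2: δ = [5.787e-04, 5.787e-04, 1.157e-03, 5.787e-04]  ψ = [1, 3, 3, 1]  (obs o_2=1)
t=3: δ = [1.206e-04, 1.608e-05, 4.823e-05, 9.645e-05]  ψ = [2, 2, 2, 1]  (obs o_3=3)
backtrack: best end state = 0; path = [1, 3, 2, 0]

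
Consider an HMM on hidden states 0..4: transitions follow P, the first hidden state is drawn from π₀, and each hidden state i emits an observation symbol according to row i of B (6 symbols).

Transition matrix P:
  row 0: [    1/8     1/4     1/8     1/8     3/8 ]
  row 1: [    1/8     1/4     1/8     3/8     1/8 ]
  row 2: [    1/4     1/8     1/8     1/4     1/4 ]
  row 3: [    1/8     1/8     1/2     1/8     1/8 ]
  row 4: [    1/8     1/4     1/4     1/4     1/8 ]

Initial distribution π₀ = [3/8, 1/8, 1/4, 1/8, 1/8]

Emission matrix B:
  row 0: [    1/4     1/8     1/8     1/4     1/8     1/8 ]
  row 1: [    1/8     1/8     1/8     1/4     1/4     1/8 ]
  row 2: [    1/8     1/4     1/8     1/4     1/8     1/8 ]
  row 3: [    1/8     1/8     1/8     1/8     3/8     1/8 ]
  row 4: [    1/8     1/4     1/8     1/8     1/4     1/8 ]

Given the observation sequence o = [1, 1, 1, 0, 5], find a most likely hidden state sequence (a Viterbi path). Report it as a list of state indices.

t=0: δ = [4.688e-02, 1.562e-02, 6.250e-02, 1.562e-02, 3.125e-02]  (obs o_0=1)
t=1: δ = [1.953e-03, 1.465e-03, 1.953e-03, 1.953e-03, 4.395e-03]  ψ = [2, 0, 2, 2, 0]  (obs o_1=1)
t=2: δ = [6.866e-05, 1.373e-04, 2.747e-04, 1.373e-04, 1.831e-04]  ψ = [4, 4, 4, 4, 0]  (obs o_2=1)
t=3: δ = [1.717e-05, 5.722e-06, 8.583e-06, 8.583e-06, 8.583e-06]  ψ = [2, 4, 3, 2, 2]  (obs o_3=0)
t=4: δ = [2.682e-07, 5.364e-07, 5.364e-07, 2.682e-07, 8.047e-07]  ψ = [0, 0, 3, 0, 0]  (obs o_4=5)
backtrack: best end state = 4; path = [0, 4, 2, 0, 4]

path = [0, 4, 2, 0, 4]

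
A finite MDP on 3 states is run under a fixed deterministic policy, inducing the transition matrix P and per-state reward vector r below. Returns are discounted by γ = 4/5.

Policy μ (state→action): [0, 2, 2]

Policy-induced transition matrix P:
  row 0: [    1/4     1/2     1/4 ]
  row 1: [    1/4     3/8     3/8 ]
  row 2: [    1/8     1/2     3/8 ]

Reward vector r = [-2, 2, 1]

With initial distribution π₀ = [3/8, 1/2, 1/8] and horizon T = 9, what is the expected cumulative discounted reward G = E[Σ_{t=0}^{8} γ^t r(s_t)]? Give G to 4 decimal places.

t=0: π = [0.3750, 0.5000, 0.1250], E[r] = 0.3750, γ^t·E[r] = 0.375000, running G = 0.375000
t=1: π = [0.2344, 0.4375, 0.3281], E[r] = 0.7344, γ^t·E[r] = 0.587500, running G = 0.962500
t=2: π = [0.2090, 0.4453, 0.3457], E[r] = 0.8184, γ^t·E[r] = 0.523750, running G = 1.486250
t=3: π = [0.2068, 0.4443, 0.3489], E[r] = 0.8240, γ^t·E[r] = 0.421875, running G = 1.908125
t=4: π = [0.2064, 0.4445, 0.3492], E[r] = 0.8253, γ^t·E[r] = 0.338038, running G = 2.246163
t=5: π = [0.2064, 0.4444, 0.3492], E[r] = 0.8254, γ^t·E[r] = 0.270459, running G = 2.516621
t=6: π = [0.2063, 0.4444, 0.3492], E[r] = 0.8254, γ^t·E[r] = 0.216372, running G = 2.732994
t=7: π = [0.2063, 0.4444, 0.3492], E[r] = 0.8254, γ^t·E[r] = 0.173098, running G = 2.906092
t=8: π = [0.2063, 0.4444, 0.3492], E[r] = 0.8254, γ^t·E[r] = 0.138479, running G = 3.044570

G = 3.0446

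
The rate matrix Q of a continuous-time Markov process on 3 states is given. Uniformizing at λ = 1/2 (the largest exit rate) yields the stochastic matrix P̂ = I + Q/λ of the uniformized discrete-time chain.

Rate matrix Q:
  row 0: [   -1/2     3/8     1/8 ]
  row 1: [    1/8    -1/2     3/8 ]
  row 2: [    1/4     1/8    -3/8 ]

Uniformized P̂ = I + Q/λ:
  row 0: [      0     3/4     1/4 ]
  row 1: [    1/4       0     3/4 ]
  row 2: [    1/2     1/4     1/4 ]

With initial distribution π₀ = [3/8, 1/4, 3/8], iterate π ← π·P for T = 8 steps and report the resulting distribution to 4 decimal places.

π = [0.2816, 0.3125, 0.4059]

t=0: π = [0.3750, 0.2500, 0.3750]
t=1: π = [0.2500, 0.3750, 0.3750]
t=2: π = [0.2813, 0.2813, 0.4375]
t=3: π = [0.2891, 0.3203, 0.3906]
t=4: π = [0.2754, 0.3145, 0.4102]
t=5: π = [0.2837, 0.3091, 0.4072]
t=6: π = [0.2809, 0.3146, 0.4045]
t=7: π = [0.2809, 0.3118, 0.4073]
t=8: π = [0.2816, 0.3125, 0.4059]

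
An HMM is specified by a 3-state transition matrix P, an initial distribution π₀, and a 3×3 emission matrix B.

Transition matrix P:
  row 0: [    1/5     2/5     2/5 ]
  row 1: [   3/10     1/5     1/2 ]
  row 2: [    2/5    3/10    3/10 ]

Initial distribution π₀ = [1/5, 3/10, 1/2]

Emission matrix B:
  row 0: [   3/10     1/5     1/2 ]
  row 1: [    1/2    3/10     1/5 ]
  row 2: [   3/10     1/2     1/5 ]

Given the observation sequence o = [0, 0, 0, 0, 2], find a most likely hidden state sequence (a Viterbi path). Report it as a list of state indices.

path = [2, 0, 1, 2, 0]

t=0: δ = [6.000e-02, 1.500e-01, 1.500e-01]  (obs o_0=0)
t=1: δ = [1.800e-02, 2.250e-02, 2.250e-02]  ψ = [2, 2, 1]  (obs o_1=0)
t=2: δ = [2.700e-03, 3.600e-03, 3.375e-03]  ψ = [2, 0, 1]  (obs o_2=0)
t=3: δ = [4.050e-04, 5.400e-04, 5.400e-04]  ψ = [2, 0, 1]  (obs o_3=0)
t=4: δ = [1.080e-04, 3.240e-05, 5.400e-05]  ψ = [2, 0, 1]  (obs o_4=2)
backtrack: best end state = 0; path = [2, 0, 1, 2, 0]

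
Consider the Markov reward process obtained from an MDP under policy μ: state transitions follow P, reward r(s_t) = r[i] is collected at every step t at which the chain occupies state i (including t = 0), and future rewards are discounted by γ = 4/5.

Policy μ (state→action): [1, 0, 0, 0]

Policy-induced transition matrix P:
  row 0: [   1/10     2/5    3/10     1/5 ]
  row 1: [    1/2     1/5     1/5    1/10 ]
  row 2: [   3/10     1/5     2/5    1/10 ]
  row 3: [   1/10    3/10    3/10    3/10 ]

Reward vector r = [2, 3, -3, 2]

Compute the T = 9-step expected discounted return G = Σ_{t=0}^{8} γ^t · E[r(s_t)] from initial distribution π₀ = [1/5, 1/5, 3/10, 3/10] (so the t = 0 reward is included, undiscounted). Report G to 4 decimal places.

t=0: π = [0.2000, 0.2000, 0.3000, 0.3000], E[r] = 0.7000, γ^t·E[r] = 0.700000, running G = 0.700000
t=1: π = [0.2400, 0.2700, 0.3100, 0.1800], E[r] = 0.7200, γ^t·E[r] = 0.576000, running G = 1.276000
t=2: π = [0.2700, 0.2660, 0.3040, 0.1600], E[r] = 0.7460, γ^t·E[r] = 0.477440, running G = 1.753440
t=3: π = [0.2672, 0.2700, 0.3038, 0.1590], E[r] = 0.7510, γ^t·E[r] = 0.384512, running G = 2.137952
t=4: π = [0.2688, 0.2693, 0.3034, 0.1585], E[r] = 0.7524, γ^t·E[r] = 0.308199, running G = 2.446151
t=5: π = [0.2684, 0.2696, 0.3034, 0.1586], E[r] = 0.7526, γ^t·E[r] = 0.246607, running G = 2.692758
t=6: π = [0.2685, 0.2695, 0.3034, 0.1586], E[r] = 0.7526, γ^t·E[r] = 0.197300, running G = 2.890058
t=7: π = [0.2685, 0.2696, 0.3034, 0.1586], E[r] = 0.7526, γ^t·E[r] = 0.157840, running G = 3.047898
t=8: π = [0.2685, 0.2696, 0.3034, 0.1586], E[r] = 0.7526, γ^t·E[r] = 0.126273, running G = 3.174171

G = 3.1742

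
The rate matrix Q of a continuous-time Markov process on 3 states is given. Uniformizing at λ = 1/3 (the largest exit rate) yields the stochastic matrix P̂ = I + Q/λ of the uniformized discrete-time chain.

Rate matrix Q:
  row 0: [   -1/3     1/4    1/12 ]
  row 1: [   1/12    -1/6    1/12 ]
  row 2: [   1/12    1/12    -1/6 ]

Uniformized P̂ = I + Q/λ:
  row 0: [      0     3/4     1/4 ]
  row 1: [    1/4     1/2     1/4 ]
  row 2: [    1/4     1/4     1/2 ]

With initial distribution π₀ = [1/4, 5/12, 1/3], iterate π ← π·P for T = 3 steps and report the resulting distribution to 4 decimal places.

t=0: π = [0.2500, 0.4167, 0.3333]
t=1: π = [0.1875, 0.4792, 0.3333]
t=2: π = [0.2031, 0.4635, 0.3333]
t=3: π = [0.1992, 0.4674, 0.3333]

π = [0.1992, 0.4674, 0.3333]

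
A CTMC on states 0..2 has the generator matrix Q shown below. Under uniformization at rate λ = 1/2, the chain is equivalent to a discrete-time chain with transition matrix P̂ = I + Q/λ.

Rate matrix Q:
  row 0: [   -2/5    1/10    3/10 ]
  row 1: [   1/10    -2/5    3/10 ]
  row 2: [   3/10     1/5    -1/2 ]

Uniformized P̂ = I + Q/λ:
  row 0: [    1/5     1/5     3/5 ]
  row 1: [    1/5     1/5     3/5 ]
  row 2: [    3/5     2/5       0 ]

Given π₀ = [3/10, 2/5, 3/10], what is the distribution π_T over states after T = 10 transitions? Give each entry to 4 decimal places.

π = [0.3503, 0.2752, 0.3745]

t=0: π = [0.3000, 0.4000, 0.3000]
t=1: π = [0.3200, 0.2600, 0.4200]
t=2: π = [0.3680, 0.2840, 0.3480]
t=3: π = [0.3392, 0.2696, 0.3912]
t=4: π = [0.3565, 0.2782, 0.3653]
t=5: π = [0.3461, 0.2731, 0.3808]
t=6: π = [0.3523, 0.2762, 0.3715]
t=7: π = [0.3486, 0.2743, 0.3771]
t=8: π = [0.3508, 0.2754, 0.3737]
t=9: π = [0.3495, 0.2747, 0.3758]
t=10: π = [0.3503, 0.2752, 0.3745]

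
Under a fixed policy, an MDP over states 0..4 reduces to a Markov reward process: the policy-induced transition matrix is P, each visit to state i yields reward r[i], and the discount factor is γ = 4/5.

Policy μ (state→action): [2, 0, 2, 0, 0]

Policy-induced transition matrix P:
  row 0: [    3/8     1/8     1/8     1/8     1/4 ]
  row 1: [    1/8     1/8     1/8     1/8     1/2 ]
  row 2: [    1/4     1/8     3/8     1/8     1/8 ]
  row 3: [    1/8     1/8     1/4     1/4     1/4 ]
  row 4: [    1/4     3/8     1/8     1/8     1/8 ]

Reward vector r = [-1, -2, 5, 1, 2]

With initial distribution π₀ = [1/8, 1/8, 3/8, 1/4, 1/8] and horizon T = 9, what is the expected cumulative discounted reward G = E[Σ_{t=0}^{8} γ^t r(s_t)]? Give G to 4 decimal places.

G = 5.5637

t=0: π = [0.1250, 0.1250, 0.3750, 0.2500, 0.1250], E[r] = 2.0000, γ^t·E[r] = 2.000000, running G = 2.000000
t=1: π = [0.2188, 0.1563, 0.2500, 0.1563, 0.2188], E[r] = 1.3125, γ^t·E[r] = 1.050000, running G = 3.050000
t=2: π = [0.2383, 0.1797, 0.2070, 0.1445, 0.2305], E[r] = 1.0430, γ^t·E[r] = 0.667500, running G = 3.717500
t=3: π = [0.2393, 0.1826, 0.1948, 0.1431, 0.2402], E[r] = 0.9932, γ^t·E[r] = 0.508500, running G = 4.226000
t=4: π = [0.2392, 0.1851, 0.1916, 0.1429, 0.2413], E[r] = 0.9741, γ^t·E[r] = 0.398975, running G = 4.624975
t=5: π = [0.2389, 0.1853, 0.1908, 0.1429, 0.2422], E[r] = 0.9714, γ^t·E[r] = 0.318315, running G = 4.943290
t=6: π = [0.2388, 0.1855, 0.1905, 0.1429, 0.2422], E[r] = 0.9701, γ^t·E[r] = 0.254307, running G = 5.197597
t=7: π = [0.2388, 0.1856, 0.1905, 0.1429, 0.2423], E[r] = 0.9700, γ^t·E[r] = 0.203422, running G = 5.401019
t=8: π = [0.2388, 0.1856, 0.1905, 0.1429, 0.2423], E[r] = 0.9699, γ^t·E[r] = 0.162722, running G = 5.563741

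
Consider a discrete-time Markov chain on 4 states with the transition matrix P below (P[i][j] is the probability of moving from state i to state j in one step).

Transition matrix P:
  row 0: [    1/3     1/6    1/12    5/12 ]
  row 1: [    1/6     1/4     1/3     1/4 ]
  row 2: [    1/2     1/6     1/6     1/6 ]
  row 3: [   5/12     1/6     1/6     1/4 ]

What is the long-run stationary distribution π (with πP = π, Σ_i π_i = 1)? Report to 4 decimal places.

Balance equations π_j = Σ_i π_i·P[i][j]:
  π_0 = 1/3·π_0 + 1/6·π_1 + 1/2·π_2 + 5/12·π_3
  π_1 = 1/6·π_0 + 1/4·π_1 + 1/6·π_2 + 1/6·π_3
  π_2 = 1/12·π_0 + 1/3·π_1 + 1/6·π_2 + 1/6·π_3
  normalize: π_0 + π_1 + π_2 + π_3 = 1
Solving the linear system gives exactly π = [614/1727, 2/11, 289/1727, 510/1727].

π = [0.3555, 0.1818, 0.1673, 0.2953]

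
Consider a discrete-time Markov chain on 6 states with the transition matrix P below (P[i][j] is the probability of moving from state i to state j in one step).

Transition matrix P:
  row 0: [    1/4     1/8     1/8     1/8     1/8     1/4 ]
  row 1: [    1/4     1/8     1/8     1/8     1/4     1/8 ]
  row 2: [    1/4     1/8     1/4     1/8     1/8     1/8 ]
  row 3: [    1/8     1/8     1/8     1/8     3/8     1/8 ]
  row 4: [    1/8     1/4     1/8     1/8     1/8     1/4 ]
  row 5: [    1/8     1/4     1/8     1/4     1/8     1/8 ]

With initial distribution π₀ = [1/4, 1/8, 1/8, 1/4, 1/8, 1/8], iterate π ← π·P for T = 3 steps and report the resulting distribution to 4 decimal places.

π = [0.1875, 0.1692, 0.1428, 0.1467, 0.1831, 0.1707]

t=0: π = [0.2500, 0.1250, 0.1250, 0.2500, 0.1250, 0.1250]
t=1: π = [0.1875, 0.1563, 0.1406, 0.1406, 0.2031, 0.1719]
t=2: π = [0.1855, 0.1719, 0.1426, 0.1465, 0.1797, 0.1738]
t=3: π = [0.1875, 0.1692, 0.1428, 0.1467, 0.1831, 0.1707]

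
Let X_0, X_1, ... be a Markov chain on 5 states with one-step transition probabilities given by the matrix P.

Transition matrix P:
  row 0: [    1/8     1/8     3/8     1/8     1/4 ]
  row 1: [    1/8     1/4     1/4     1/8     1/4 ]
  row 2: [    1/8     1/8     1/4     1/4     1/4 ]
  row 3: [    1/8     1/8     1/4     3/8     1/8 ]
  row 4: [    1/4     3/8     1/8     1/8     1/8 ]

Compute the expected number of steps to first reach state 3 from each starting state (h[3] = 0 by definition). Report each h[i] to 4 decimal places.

First-step conditioning: h[3] = 0; for i ≠ 3, h[i] = 1 + Σ_k P[i][k]·h[k].
  h[0] = 1 + 1/8·h[0] + 1/8·h[1] + 3/8·h[2] + 1/4·h[4]
  h[1] = 1 + 1/8·h[0] + 1/4·h[1] + 1/4·h[2] + 1/4·h[4]
  h[2] = 1 + 1/8·h[0] + 1/8·h[1] + 1/4·h[2] + 1/4·h[4]
  h[4] = 1 + 1/4·h[0] + 3/8·h[1] + 1/8·h[2] + 1/8·h[4]
Solving the 4×4 linear system over states ≠ 3 gives exactly h = [4536/715, 4608/715, 4032/715, 0, 424/65] (h[3] = 0 is the target).

h = [6.3441, 6.4448, 5.6392, 0.0000, 6.5231]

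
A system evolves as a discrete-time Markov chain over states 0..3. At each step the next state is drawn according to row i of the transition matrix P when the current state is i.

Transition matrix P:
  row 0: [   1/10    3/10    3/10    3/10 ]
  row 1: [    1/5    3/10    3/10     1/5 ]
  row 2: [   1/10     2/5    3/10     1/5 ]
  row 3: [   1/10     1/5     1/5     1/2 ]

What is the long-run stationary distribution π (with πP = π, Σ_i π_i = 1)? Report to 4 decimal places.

π = [0.1297, 0.2965, 0.2696, 0.3042]

Balance equations π_j = Σ_i π_i·P[i][j]:
  π_0 = 1/10·π_0 + 1/5·π_1 + 1/10·π_2 + 1/10·π_3
  π_1 = 3/10·π_0 + 3/10·π_1 + 2/5·π_2 + 1/5·π_3
  π_2 = 3/10·π_0 + 3/10·π_1 + 3/10·π_2 + 1/5·π_3
  normalize: π_0 + π_1 + π_2 + π_3 = 1
Solving the linear system gives exactly π = [101/779, 231/779, 210/779, 237/779].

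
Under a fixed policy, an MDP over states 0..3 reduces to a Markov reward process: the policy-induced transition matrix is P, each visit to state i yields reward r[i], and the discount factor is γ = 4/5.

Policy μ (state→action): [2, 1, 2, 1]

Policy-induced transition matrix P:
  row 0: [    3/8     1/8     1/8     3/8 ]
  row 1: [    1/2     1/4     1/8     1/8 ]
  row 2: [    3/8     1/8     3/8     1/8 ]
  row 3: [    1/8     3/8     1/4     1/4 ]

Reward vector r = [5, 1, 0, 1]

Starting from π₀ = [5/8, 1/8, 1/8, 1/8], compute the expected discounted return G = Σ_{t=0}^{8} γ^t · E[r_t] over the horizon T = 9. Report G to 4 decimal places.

G = 10.5971

t=0: π = [0.6250, 0.1250, 0.1250, 0.1250], E[r] = 3.3750, γ^t·E[r] = 3.375000, running G = 3.375000
t=1: π = [0.3594, 0.1719, 0.1719, 0.2969], E[r] = 2.2656, γ^t·E[r] = 1.812500, running G = 5.187500
t=2: π = [0.3223, 0.2207, 0.2051, 0.2520], E[r] = 2.0840, γ^t·E[r] = 1.333750, running G = 6.521250
t=3: π = [0.3396, 0.2156, 0.2078, 0.2371], E[r] = 2.1506, γ^t·E[r] = 1.101125, running G = 7.622375
t=4: π = [0.3427, 0.2112, 0.2066, 0.2395], E[r] = 2.1642, γ^t·E[r] = 0.886438, running G = 8.508813
t=5: π = [0.3415, 0.2113, 0.2066, 0.2406], E[r] = 2.1595, γ^t·E[r] = 0.707621, running G = 9.216434
t=6: π = [0.3413, 0.2116, 0.2067, 0.2405], E[r] = 2.1583, γ^t·E[r] = 0.565787, running G = 9.782221
t=7: π = [0.3413, 0.2116, 0.2067, 0.2404], E[r] = 2.1586, γ^t·E[r] = 0.452689, running G = 10.234910
t=8: π = [0.3414, 0.2115, 0.2067, 0.2404], E[r] = 2.1587, γ^t·E[r] = 0.362166, running G = 10.597076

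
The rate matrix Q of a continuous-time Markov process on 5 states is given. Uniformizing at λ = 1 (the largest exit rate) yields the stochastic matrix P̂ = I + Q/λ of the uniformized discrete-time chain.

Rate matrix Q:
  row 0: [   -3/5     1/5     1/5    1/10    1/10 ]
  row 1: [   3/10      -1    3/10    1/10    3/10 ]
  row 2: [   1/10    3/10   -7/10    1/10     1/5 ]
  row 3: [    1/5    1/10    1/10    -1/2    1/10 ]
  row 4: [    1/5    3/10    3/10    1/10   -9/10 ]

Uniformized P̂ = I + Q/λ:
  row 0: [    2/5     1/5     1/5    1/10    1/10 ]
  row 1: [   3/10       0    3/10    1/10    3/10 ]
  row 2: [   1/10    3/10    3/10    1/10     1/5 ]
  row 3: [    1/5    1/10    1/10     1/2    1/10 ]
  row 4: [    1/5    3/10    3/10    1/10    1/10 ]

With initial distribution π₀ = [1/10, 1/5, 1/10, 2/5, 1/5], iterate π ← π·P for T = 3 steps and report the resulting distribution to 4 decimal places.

π = [0.2435, 0.1812, 0.2352, 0.1816, 0.1585]

t=0: π = [0.1000, 0.2000, 0.1000, 0.4000, 0.2000]
t=1: π = [0.2300, 0.1500, 0.2100, 0.2600, 0.1500]
t=2: π = [0.2400, 0.1800, 0.2250, 0.2040, 0.1510]
t=3: π = [0.2435, 0.1812, 0.2352, 0.1816, 0.1585]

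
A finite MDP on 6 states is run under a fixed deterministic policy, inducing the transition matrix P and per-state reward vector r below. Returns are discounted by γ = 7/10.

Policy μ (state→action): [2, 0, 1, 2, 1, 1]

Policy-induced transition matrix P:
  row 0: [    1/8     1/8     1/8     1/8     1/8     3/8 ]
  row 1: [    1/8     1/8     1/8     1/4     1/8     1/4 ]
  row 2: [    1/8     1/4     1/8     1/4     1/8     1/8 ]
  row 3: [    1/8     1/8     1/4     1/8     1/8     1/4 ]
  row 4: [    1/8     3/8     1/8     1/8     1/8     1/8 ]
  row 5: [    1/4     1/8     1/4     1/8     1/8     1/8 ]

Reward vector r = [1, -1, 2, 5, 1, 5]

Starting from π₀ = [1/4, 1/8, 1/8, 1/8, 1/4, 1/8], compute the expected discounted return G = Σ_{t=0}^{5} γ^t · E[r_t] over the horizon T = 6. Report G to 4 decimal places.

t=0: π = [0.2500, 0.1250, 0.1250, 0.1250, 0.2500, 0.1250], E[r] = 1.8750, γ^t·E[r] = 1.875000, running G = 1.875000
t=1: π = [0.1406, 0.2031, 0.1563, 0.1563, 0.1250, 0.2188], E[r] = 2.2500, γ^t·E[r] = 1.575000, running G = 3.450000
t=2: π = [0.1523, 0.1758, 0.1719, 0.1699, 0.1250, 0.2051], E[r] = 2.3203, γ^t·E[r] = 1.136953, running G = 4.586953
t=3: π = [0.1506, 0.1777, 0.1719, 0.1685, 0.1250, 0.2063], E[r] = 2.3154, γ^t·E[r] = 0.794192, running G = 5.381146
t=4: π = [0.1508, 0.1777, 0.1718, 0.1687, 0.1250, 0.2059], E[r] = 2.3149, γ^t·E[r] = 0.555810, running G = 5.936956
t=5: π = [0.1507, 0.1777, 0.1718, 0.1687, 0.1250, 0.2060], E[r] = 2.3152, γ^t·E[r] = 0.389109, running G = 6.326065

G = 6.3261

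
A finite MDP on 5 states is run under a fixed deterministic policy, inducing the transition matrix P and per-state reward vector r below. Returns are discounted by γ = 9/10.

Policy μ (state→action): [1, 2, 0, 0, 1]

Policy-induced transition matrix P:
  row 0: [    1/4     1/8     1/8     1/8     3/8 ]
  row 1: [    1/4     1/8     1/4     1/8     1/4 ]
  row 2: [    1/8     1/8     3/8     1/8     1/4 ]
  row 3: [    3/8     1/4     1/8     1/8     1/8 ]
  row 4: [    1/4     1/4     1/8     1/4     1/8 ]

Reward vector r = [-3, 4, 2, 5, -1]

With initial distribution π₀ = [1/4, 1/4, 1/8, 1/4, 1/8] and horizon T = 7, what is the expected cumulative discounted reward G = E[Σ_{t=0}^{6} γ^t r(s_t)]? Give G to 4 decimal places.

G = 5.2231

t=0: π = [0.2500, 0.2500, 0.1250, 0.2500, 0.1250], E[r] = 1.6250, γ^t·E[r] = 1.625000, running G = 1.625000
t=1: π = [0.2656, 0.1719, 0.1875, 0.1406, 0.2344], E[r] = 0.7344, γ^t·E[r] = 0.660938, running G = 2.285938
t=2: π = [0.2441, 0.1719, 0.1934, 0.1543, 0.2363], E[r] = 0.8770, γ^t·E[r] = 0.710332, running G = 2.996270
t=3: π = [0.2451, 0.1738, 0.1948, 0.1545, 0.2317], E[r] = 0.8906, γ^t·E[r] = 0.649266, running G = 3.645535
t=4: π = [0.2450, 0.1733, 0.1954, 0.1540, 0.2324], E[r] = 0.8865, γ^t·E[r] = 0.581656, running G = 4.227191
t=5: π = [0.2448, 0.1733, 0.1955, 0.1540, 0.2323], E[r] = 0.8876, γ^t·E[r] = 0.524146, running G = 4.751337
t=6: π = [0.2448, 0.1733, 0.1955, 0.1540, 0.2323], E[r] = 0.8877, γ^t·E[r] = 0.471773, running G = 5.223110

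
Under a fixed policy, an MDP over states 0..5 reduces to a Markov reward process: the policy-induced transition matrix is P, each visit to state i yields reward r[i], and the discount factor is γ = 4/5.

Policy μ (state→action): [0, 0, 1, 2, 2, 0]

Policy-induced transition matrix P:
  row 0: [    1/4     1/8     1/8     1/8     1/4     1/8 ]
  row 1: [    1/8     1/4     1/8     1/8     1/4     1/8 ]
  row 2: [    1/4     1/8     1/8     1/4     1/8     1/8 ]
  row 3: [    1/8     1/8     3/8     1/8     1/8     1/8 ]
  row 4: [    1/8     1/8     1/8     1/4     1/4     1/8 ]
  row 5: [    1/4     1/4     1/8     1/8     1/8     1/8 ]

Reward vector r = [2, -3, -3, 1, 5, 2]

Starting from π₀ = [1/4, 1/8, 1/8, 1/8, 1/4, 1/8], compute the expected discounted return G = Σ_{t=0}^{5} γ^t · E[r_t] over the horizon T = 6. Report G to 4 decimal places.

G = 3.5238

t=0: π = [0.2500, 0.1250, 0.1250, 0.1250, 0.2500, 0.1250], E[r] = 1.3750, γ^t·E[r] = 1.375000, running G = 1.375000
t=1: π = [0.1875, 0.1563, 0.1563, 0.1719, 0.2031, 0.1250], E[r] = 0.8750, γ^t·E[r] = 0.700000, running G = 2.075000
t=2: π = [0.1836, 0.1602, 0.1680, 0.1699, 0.1934, 0.1250], E[r] = 0.7695, γ^t·E[r] = 0.492500, running G = 2.567500
t=3: π = [0.1846, 0.1606, 0.1675, 0.1702, 0.1921, 0.1250], E[r] = 0.7656, γ^t·E[r] = 0.392000, running G = 2.959500
t=4: π = [0.1846, 0.1607, 0.1675, 0.1700, 0.1922, 0.1250], E[r] = 0.7653, γ^t·E[r] = 0.313475, running G = 3.272975
t=5: π = [0.1846, 0.1607, 0.1675, 0.1700, 0.1922, 0.1250], E[r] = 0.7656, γ^t·E[r] = 0.250870, running G = 3.523845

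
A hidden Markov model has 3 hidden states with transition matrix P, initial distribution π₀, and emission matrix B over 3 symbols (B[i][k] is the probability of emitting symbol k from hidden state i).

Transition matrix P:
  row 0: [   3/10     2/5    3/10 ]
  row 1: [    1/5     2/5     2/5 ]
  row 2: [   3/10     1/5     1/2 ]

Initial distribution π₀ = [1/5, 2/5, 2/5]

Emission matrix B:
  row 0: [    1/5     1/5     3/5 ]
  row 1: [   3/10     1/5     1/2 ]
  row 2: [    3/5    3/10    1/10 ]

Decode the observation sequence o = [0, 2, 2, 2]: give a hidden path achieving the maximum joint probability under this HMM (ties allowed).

t=0: δ = [4.000e-02, 1.200e-01, 2.400e-01]  (obs o_0=0)
t=1: δ = [4.320e-02, 2.400e-02, 1.200e-02]  ψ = [2, 1, 2]  (obs o_1=2)
t=2: δ = [7.776e-03, 8.640e-03, 1.296e-03]  ψ = [0, 0, 0]  (obs o_2=2)
t=3: δ = [1.400e-03, 1.728e-03, 3.456e-04]  ψ = [0, 1, 1]  (obs o_3=2)
backtrack: best end state = 1; path = [2, 0, 1, 1]

path = [2, 0, 1, 1]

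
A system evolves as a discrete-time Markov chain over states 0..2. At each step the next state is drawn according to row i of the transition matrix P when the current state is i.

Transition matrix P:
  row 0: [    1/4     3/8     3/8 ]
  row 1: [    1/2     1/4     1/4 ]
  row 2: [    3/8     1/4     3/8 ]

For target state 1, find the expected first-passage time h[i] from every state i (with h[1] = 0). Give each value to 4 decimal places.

h = [3.0476, 0.0000, 3.4286]

First-step conditioning: h[1] = 0; for i ≠ 1, h[i] = 1 + Σ_k P[i][k]·h[k].
  h[0] = 1 + 1/4·h[0] + 3/8·h[2]
  h[2] = 1 + 3/8·h[0] + 3/8·h[2]
Solving the 2×2 linear system over states ≠ 1 gives exactly h = [64/21, 0, 24/7] (h[1] = 0 is the target).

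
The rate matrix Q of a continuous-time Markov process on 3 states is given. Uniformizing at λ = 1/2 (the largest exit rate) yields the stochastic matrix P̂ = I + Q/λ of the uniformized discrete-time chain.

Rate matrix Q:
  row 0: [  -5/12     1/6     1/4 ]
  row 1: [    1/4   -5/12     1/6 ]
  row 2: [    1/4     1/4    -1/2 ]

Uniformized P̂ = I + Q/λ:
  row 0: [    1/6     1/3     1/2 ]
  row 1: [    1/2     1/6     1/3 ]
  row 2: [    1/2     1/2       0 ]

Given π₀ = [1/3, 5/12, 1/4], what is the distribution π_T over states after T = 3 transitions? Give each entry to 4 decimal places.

t=0: π = [0.3333, 0.4167, 0.2500]
t=1: π = [0.3889, 0.3056, 0.3056]
t=2: π = [0.3704, 0.3333, 0.2963]
t=3: π = [0.3765, 0.3272, 0.2963]

π = [0.3765, 0.3272, 0.2963]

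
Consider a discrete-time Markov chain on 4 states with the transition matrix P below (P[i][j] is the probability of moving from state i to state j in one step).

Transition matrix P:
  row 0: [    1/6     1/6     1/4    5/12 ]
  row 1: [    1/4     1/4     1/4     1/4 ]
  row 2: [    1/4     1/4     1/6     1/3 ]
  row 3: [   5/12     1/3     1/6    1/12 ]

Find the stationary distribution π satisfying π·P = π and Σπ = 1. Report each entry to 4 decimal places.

π = [0.2720, 0.2497, 0.2101, 0.2682]

Balance equations π_j = Σ_i π_i·P[i][j]:
  π_0 = 1/6·π_0 + 1/4·π_1 + 1/4·π_2 + 5/12·π_3
  π_1 = 1/6·π_0 + 1/4·π_1 + 1/4·π_2 + 1/3·π_3
  π_2 = 1/4·π_0 + 1/4·π_1 + 1/6·π_2 + 1/6·π_3
  normalize: π_0 + π_1 + π_2 + π_3 = 1
Solving the linear system gives exactly π = [633/2327, 581/2327, 489/2327, 48/179].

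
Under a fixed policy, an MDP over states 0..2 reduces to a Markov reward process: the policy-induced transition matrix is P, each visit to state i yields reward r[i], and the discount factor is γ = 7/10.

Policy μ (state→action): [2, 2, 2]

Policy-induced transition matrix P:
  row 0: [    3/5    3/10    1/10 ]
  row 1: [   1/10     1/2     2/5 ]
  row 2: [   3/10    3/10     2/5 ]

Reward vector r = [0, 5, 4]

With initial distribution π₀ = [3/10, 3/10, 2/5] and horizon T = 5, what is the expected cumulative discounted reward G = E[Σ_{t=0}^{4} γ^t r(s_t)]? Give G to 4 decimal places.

t=0: π = [0.3000, 0.3000, 0.4000], E[r] = 3.1000, γ^t·E[r] = 3.100000, running G = 3.100000
t=1: π = [0.3300, 0.3600, 0.3100], E[r] = 3.0400, γ^t·E[r] = 2.128000, running G = 5.228000
t=2: π = [0.3270, 0.3720, 0.3010], E[r] = 3.0640, γ^t·E[r] = 1.501360, running G = 6.729360
t=3: π = [0.3237, 0.3744, 0.3019], E[r] = 3.0796, γ^t·E[r] = 1.056303, running G = 7.785663
t=4: π = [0.3222, 0.3749, 0.3029], E[r] = 3.0860, γ^t·E[r] = 0.740939, running G = 8.526602

G = 8.5266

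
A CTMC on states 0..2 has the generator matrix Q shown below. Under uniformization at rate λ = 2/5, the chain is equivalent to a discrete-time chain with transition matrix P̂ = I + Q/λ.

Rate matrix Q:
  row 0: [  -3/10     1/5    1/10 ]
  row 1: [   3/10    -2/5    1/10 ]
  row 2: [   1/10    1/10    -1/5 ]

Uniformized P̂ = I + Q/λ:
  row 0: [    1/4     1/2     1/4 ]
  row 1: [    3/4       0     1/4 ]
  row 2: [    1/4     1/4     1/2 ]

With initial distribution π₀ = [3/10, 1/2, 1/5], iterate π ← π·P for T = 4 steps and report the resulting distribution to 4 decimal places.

t=0: π = [0.3000, 0.5000, 0.2000]
t=1: π = [0.5000, 0.2000, 0.3000]
t=2: π = [0.3500, 0.3250, 0.3250]
t=3: π = [0.4125, 0.2563, 0.3313]
t=4: π = [0.3781, 0.2891, 0.3328]

π = [0.3781, 0.2891, 0.3328]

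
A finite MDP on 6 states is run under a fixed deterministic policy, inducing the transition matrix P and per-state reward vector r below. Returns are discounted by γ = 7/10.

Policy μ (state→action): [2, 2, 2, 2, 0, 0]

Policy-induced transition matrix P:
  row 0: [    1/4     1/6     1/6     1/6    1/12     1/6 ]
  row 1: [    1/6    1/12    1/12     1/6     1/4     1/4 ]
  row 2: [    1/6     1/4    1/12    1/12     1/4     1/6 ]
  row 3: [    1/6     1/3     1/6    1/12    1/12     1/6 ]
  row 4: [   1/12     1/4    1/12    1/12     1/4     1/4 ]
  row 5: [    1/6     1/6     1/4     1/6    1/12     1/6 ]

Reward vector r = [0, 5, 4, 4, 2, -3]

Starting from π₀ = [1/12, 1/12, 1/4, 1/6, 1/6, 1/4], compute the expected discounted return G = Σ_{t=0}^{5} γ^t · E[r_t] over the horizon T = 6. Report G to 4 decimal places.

G = 5.2655

t=0: π = [0.0833, 0.0833, 0.2500, 0.1667, 0.1667, 0.2500], E[r] = 1.6667, γ^t·E[r] = 1.666667, running G = 1.666667
t=1: π = [0.1597, 0.2222, 0.1458, 0.1181, 0.1667, 0.1875], E[r] = 1.9375, γ^t·E[r] = 1.356250, running G = 3.022917
t=2: π = [0.1661, 0.1939, 0.1377, 0.1308, 0.1725, 0.1991], E[r] = 1.7911, γ^t·E[r] = 0.877633, running G = 3.900550
t=3: π = [0.1661, 0.1982, 0.1413, 0.1299, 0.1673, 0.1972], E[r] = 1.8186, γ^t·E[r] = 0.623772, running G = 4.524321
t=4: π = [0.1666, 0.1975, 0.1409, 0.1301, 0.1678, 0.1971], E[r] = 1.8158, γ^t·E[r] = 0.435973, running G = 4.960295
t=5: π = [0.1666, 0.1976, 0.1409, 0.1301, 0.1677, 0.1971], E[r] = 1.8162, γ^t·E[r] = 0.305248, running G = 5.265543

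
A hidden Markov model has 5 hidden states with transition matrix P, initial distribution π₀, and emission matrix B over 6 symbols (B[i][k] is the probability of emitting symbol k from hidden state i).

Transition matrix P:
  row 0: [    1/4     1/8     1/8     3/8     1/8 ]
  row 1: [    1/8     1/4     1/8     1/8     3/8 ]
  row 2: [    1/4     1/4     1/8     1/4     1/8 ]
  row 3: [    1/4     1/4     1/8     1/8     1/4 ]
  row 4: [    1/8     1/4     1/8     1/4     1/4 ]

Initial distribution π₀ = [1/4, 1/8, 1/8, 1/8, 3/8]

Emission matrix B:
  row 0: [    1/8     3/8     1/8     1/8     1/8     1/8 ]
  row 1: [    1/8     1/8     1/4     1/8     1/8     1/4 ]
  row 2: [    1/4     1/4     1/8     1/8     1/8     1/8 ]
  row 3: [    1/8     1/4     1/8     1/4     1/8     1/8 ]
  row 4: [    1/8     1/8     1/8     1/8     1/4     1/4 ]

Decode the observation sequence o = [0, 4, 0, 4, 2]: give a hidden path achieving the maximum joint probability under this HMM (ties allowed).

path = [4, 4, 1, 4, 1]

t=0: δ = [3.125e-02, 1.562e-02, 3.125e-02, 1.562e-02, 4.688e-02]  (obs o_0=0)
t=1: δ = [9.766e-04, 1.465e-03, 7.324e-04, 1.465e-03, 2.930e-03]  ψ = [0, 4, 4, 0, 4]  (obs o_1=4)
t=2: δ = [4.578e-05, 9.155e-05, 9.155e-05, 9.155e-05, 9.155e-05]  ψ = [3, 4, 4, 4, 4]  (obs o_2=0)
t=3: δ = [2.861e-06, 2.861e-06, 1.431e-06, 2.861e-06, 8.583e-06]  ψ = [2, 1, 1, 2, 1]  (obs o_3=4)
t=4: δ = [1.341e-07, 5.364e-07, 1.341e-07, 2.682e-07, 2.682e-07]  ψ = [4, 4, 4, 4, 4]  (obs o_4=2)
backtrack: best end state = 1; path = [4, 4, 1, 4, 1]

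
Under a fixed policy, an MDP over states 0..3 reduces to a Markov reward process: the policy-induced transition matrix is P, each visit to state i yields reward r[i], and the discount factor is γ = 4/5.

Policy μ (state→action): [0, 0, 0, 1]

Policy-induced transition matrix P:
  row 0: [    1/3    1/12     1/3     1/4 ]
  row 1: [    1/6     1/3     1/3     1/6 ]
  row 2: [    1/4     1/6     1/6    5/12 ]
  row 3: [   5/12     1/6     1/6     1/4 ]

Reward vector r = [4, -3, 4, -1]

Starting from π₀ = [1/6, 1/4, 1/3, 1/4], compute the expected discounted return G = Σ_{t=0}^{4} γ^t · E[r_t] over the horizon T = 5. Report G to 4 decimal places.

t=0: π = [0.1667, 0.2500, 0.3333, 0.2500], E[r] = 1.0000, γ^t·E[r] = 1.000000, running G = 1.000000
t=1: π = [0.2847, 0.1944, 0.2361, 0.2847], E[r] = 1.2153, γ^t·E[r] = 0.972222, running G = 1.972222
t=2: π = [0.3050, 0.1753, 0.2465, 0.2731], E[r] = 1.4068, γ^t·E[r] = 0.900370, running G = 2.872593
t=3: π = [0.3063, 0.1705, 0.2467, 0.2765], E[r] = 1.4243, γ^t·E[r] = 0.729235, running G = 3.601827
t=4: π = [0.3074, 0.1696, 0.2461, 0.2769], E[r] = 1.4286, γ^t·E[r] = 0.585141, running G = 4.186968

G = 4.1870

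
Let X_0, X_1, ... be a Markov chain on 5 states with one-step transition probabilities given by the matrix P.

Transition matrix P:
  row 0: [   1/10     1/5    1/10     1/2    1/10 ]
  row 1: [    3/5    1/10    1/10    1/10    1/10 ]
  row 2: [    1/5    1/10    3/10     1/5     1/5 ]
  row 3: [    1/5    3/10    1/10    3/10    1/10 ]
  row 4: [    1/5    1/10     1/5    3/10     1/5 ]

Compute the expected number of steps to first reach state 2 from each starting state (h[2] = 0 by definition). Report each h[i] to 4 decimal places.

First-step conditioning: h[2] = 0; for i ≠ 2, h[i] = 1 + Σ_k P[i][k]·h[k].
  h[0] = 1 + 1/10·h[0] + 1/5·h[1] + 1/2·h[3] + 1/10·h[4]
  h[1] = 1 + 3/5·h[0] + 1/10·h[1] + 1/10·h[3] + 1/10·h[4]
  h[3] = 1 + 1/5·h[0] + 3/10·h[1] + 3/10·h[3] + 1/10·h[4]
  h[4] = 1 + 1/5·h[0] + 1/10·h[1] + 3/10·h[3] + 1/5·h[4]
Solving the 4×4 linear system over states ≠ 2 gives exactly h = [9, 9, 0, 9, 8] (h[2] = 0 is the target).

h = [9.0000, 9.0000, 0.0000, 9.0000, 8.0000]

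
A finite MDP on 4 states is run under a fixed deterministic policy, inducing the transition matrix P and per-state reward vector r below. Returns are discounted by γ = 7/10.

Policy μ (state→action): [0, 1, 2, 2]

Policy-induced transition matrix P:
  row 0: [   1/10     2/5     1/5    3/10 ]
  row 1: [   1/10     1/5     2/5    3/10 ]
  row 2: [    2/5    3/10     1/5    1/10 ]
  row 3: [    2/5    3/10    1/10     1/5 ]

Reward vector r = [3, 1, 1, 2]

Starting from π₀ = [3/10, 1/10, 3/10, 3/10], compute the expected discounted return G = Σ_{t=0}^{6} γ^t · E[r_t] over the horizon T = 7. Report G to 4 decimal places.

t=0: π = [0.3000, 0.1000, 0.3000, 0.3000], E[r] = 1.9000, γ^t·E[r] = 1.900000, running G = 1.900000
t=1: π = [0.2800, 0.3200, 0.1900, 0.2100], E[r] = 1.7700, γ^t·E[r] = 1.239000, running G = 3.139000
t=2: π = [0.2200, 0.2960, 0.2430, 0.2410], E[r] = 1.6810, γ^t·E[r] = 0.823690, running G = 3.962690
t=3: π = [0.2452, 0.2924, 0.2351, 0.2273], E[r] = 1.7177, γ^t·E[r] = 0.589171, running G = 4.551861
t=4: π = [0.2387, 0.2953, 0.2358, 0.2303], E[r] = 1.7077, γ^t·E[r] = 0.410016, running G = 4.961877
t=5: π = [0.2398, 0.2943, 0.2360, 0.2298], E[r] = 1.7094, γ^t·E[r] = 0.287303, running G = 5.249181
t=6: π = [0.2398, 0.2945, 0.2359, 0.2298], E[r] = 1.7093, γ^t·E[r] = 0.201100, running G = 5.450281

G = 5.4503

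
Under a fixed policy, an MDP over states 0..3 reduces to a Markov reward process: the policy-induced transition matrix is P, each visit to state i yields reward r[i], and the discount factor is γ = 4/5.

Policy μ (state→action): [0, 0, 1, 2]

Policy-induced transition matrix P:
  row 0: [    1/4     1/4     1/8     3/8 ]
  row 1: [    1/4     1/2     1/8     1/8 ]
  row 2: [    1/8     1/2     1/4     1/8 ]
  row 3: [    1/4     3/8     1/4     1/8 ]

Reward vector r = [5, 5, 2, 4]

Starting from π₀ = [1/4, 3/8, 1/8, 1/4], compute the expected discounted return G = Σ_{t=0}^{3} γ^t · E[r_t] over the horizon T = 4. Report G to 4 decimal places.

G = 12.7756

t=0: π = [0.2500, 0.3750, 0.1250, 0.2500], E[r] = 4.3750, γ^t·E[r] = 4.375000, running G = 4.375000
t=1: π = [0.2344, 0.4063, 0.1719, 0.1875], E[r] = 4.2969, γ^t·E[r] = 3.437500, running G = 7.812500
t=2: π = [0.2285, 0.4180, 0.1699, 0.1836], E[r] = 4.3066, γ^t·E[r] = 2.756250, running G = 10.568750
t=3: π = [0.2288, 0.4199, 0.1692, 0.1821], E[r] = 4.3103, γ^t·E[r] = 2.206875, running G = 12.775625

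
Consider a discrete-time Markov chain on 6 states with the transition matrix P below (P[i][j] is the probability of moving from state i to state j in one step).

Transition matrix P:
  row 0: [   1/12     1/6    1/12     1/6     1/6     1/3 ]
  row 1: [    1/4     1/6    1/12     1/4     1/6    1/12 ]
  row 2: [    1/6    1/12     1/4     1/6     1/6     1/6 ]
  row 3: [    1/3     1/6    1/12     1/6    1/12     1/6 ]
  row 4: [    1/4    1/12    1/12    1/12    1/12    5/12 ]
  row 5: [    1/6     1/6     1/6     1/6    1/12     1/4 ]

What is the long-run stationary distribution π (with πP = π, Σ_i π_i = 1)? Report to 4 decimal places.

Balance equations π_j = Σ_i π_i·P[i][j]:
  π_0 = 1/12·π_0 + 1/4·π_1 + 1/6·π_2 + 1/3·π_3 + 1/4·π_4 + 1/6·π_5
  π_1 = 1/6·π_0 + 1/6·π_1 + 1/12·π_2 + 1/6·π_3 + 1/12·π_4 + 1/6·π_5
  π_2 = 1/12·π_0 + 1/12·π_1 + 1/4·π_2 + 1/12·π_3 + 1/12·π_4 + 1/6·π_5
  π_3 = 1/6·π_0 + 1/4·π_1 + 1/6·π_2 + 1/6·π_3 + 1/12·π_4 + 1/6·π_5
  π_4 = 1/6·π_0 + 1/6·π_1 + 1/6·π_2 + 1/12·π_3 + 1/12·π_4 + 1/12·π_5
  normalize: π_0 + π_1 + π_2 + π_3 + π_4 + π_5 = 1
Solving the linear system gives exactly π = [12376/61739, 36089/246956, 30583/246956, 41645/246956, 30261/246956, 29437/123478].

π = [0.2005, 0.1461, 0.1238, 0.1686, 0.1225, 0.2384]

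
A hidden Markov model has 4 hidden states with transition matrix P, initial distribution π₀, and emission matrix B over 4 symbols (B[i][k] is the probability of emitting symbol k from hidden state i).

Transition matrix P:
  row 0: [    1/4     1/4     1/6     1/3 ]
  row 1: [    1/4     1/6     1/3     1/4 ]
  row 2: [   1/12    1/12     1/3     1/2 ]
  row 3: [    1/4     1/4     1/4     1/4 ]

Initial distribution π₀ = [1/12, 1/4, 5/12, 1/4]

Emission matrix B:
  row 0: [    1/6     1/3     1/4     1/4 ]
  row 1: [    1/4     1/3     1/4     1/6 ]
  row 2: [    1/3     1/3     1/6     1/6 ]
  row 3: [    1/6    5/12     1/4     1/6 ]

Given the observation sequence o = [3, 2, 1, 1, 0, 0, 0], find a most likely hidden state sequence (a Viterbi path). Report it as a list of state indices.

t=0: δ = [2.083e-02, 4.167e-02, 6.944e-02, 4.167e-02]  (obs o_0=3)
t=1: δ = [2.604e-03, 2.604e-03, 3.858e-03, 8.681e-03]  ψ = [1, 3, 2, 2]  (obs o_1=2)
t=2: δ = [7.234e-04, 7.234e-04, 7.234e-04, 9.042e-04]  ψ = [3, 3, 3, 3]  (obs o_2=1)
t=3: δ = [7.535e-05, 7.535e-05, 8.038e-05, 1.507e-04]  ψ = [3, 3, 1, 2]  (obs o_3=1)
t=4: δ = [6.279e-06, 9.419e-06, 1.256e-05, 6.698e-06]  ψ = [3, 3, 3, 2]  (obs o_4=0)
t=5: δ = [3.925e-07, 4.186e-07, 1.395e-06, 1.047e-06]  ψ = [1, 3, 2, 2]  (obs o_5=0)
t=6: δ = [4.361e-08, 6.541e-08, 1.550e-07, 1.163e-07]  ψ = [3, 3, 2, 2]  (obs o_6=0)
backtrack: best end state = 2; path = [2, 3, 2, 3, 2, 2, 2]

path = [2, 3, 2, 3, 2, 2, 2]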